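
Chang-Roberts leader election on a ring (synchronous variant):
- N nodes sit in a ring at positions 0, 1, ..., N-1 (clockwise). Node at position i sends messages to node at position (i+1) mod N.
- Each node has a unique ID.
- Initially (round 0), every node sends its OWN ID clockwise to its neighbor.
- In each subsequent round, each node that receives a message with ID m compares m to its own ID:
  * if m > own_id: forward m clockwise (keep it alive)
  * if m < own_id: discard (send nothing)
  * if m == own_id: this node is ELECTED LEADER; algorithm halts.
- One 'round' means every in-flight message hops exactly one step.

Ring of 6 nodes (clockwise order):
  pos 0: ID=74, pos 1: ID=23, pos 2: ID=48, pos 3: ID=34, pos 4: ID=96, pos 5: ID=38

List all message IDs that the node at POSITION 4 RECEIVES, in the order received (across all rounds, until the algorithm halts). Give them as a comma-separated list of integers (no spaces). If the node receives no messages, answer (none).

Answer: 34,48,74,96

Derivation:
Round 1: pos1(id23) recv 74: fwd; pos2(id48) recv 23: drop; pos3(id34) recv 48: fwd; pos4(id96) recv 34: drop; pos5(id38) recv 96: fwd; pos0(id74) recv 38: drop
Round 2: pos2(id48) recv 74: fwd; pos4(id96) recv 48: drop; pos0(id74) recv 96: fwd
Round 3: pos3(id34) recv 74: fwd; pos1(id23) recv 96: fwd
Round 4: pos4(id96) recv 74: drop; pos2(id48) recv 96: fwd
Round 5: pos3(id34) recv 96: fwd
Round 6: pos4(id96) recv 96: ELECTED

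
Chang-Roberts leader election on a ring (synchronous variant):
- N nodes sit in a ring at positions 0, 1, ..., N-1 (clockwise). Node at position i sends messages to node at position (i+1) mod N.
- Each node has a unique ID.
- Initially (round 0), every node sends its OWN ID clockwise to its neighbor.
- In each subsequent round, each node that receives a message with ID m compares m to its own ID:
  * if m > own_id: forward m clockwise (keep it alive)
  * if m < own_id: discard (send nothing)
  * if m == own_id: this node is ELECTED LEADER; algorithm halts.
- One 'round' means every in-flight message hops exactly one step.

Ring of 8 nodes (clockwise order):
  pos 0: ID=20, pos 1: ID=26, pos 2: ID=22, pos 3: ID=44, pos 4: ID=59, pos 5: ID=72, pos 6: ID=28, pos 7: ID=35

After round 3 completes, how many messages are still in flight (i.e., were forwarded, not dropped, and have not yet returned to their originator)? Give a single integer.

Answer: 2

Derivation:
Round 1: pos1(id26) recv 20: drop; pos2(id22) recv 26: fwd; pos3(id44) recv 22: drop; pos4(id59) recv 44: drop; pos5(id72) recv 59: drop; pos6(id28) recv 72: fwd; pos7(id35) recv 28: drop; pos0(id20) recv 35: fwd
Round 2: pos3(id44) recv 26: drop; pos7(id35) recv 72: fwd; pos1(id26) recv 35: fwd
Round 3: pos0(id20) recv 72: fwd; pos2(id22) recv 35: fwd
After round 3: 2 messages still in flight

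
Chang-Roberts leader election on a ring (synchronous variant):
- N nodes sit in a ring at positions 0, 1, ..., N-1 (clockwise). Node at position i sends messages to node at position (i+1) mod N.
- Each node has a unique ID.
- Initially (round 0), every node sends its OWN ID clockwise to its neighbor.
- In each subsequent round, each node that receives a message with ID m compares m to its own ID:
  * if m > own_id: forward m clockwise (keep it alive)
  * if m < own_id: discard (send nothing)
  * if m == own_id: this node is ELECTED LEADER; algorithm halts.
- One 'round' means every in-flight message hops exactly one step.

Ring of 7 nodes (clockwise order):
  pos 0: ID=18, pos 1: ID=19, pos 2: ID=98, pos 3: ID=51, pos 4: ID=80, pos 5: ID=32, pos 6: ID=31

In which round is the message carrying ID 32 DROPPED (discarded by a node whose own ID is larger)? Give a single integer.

Round 1: pos1(id19) recv 18: drop; pos2(id98) recv 19: drop; pos3(id51) recv 98: fwd; pos4(id80) recv 51: drop; pos5(id32) recv 80: fwd; pos6(id31) recv 32: fwd; pos0(id18) recv 31: fwd
Round 2: pos4(id80) recv 98: fwd; pos6(id31) recv 80: fwd; pos0(id18) recv 32: fwd; pos1(id19) recv 31: fwd
Round 3: pos5(id32) recv 98: fwd; pos0(id18) recv 80: fwd; pos1(id19) recv 32: fwd; pos2(id98) recv 31: drop
Round 4: pos6(id31) recv 98: fwd; pos1(id19) recv 80: fwd; pos2(id98) recv 32: drop
Round 5: pos0(id18) recv 98: fwd; pos2(id98) recv 80: drop
Round 6: pos1(id19) recv 98: fwd
Round 7: pos2(id98) recv 98: ELECTED
Message ID 32 originates at pos 5; dropped at pos 2 in round 4

Answer: 4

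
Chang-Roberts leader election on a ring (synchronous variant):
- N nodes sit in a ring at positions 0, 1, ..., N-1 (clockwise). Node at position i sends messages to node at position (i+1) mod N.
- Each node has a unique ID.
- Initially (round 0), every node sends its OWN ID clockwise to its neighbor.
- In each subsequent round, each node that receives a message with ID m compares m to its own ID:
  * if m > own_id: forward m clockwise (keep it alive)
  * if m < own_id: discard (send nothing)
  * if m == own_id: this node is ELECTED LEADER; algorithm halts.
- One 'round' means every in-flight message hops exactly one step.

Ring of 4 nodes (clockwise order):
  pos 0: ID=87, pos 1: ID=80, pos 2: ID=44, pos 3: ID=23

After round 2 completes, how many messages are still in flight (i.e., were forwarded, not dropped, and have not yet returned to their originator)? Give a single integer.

Answer: 2

Derivation:
Round 1: pos1(id80) recv 87: fwd; pos2(id44) recv 80: fwd; pos3(id23) recv 44: fwd; pos0(id87) recv 23: drop
Round 2: pos2(id44) recv 87: fwd; pos3(id23) recv 80: fwd; pos0(id87) recv 44: drop
After round 2: 2 messages still in flight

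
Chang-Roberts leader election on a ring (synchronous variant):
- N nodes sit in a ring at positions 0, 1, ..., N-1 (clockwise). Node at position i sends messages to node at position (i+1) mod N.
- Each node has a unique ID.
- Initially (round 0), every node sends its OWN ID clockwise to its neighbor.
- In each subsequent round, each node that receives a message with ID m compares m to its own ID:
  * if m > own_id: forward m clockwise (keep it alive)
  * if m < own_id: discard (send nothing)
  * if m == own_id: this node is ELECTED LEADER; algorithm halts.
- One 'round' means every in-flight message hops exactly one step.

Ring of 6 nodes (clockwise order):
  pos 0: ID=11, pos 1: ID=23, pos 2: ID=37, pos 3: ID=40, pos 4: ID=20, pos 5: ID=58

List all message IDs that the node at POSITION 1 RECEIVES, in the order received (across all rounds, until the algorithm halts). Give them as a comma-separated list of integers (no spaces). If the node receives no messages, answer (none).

Round 1: pos1(id23) recv 11: drop; pos2(id37) recv 23: drop; pos3(id40) recv 37: drop; pos4(id20) recv 40: fwd; pos5(id58) recv 20: drop; pos0(id11) recv 58: fwd
Round 2: pos5(id58) recv 40: drop; pos1(id23) recv 58: fwd
Round 3: pos2(id37) recv 58: fwd
Round 4: pos3(id40) recv 58: fwd
Round 5: pos4(id20) recv 58: fwd
Round 6: pos5(id58) recv 58: ELECTED

Answer: 11,58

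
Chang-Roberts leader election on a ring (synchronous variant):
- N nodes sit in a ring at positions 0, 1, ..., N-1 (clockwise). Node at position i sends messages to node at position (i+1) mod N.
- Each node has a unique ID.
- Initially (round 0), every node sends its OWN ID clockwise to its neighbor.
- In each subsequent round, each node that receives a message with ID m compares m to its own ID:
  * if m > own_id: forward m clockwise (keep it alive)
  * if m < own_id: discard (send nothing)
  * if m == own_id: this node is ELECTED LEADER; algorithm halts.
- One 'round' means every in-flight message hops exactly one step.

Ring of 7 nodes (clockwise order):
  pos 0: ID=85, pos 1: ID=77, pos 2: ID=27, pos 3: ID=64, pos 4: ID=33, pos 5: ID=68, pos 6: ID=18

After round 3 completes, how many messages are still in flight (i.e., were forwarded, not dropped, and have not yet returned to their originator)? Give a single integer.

Round 1: pos1(id77) recv 85: fwd; pos2(id27) recv 77: fwd; pos3(id64) recv 27: drop; pos4(id33) recv 64: fwd; pos5(id68) recv 33: drop; pos6(id18) recv 68: fwd; pos0(id85) recv 18: drop
Round 2: pos2(id27) recv 85: fwd; pos3(id64) recv 77: fwd; pos5(id68) recv 64: drop; pos0(id85) recv 68: drop
Round 3: pos3(id64) recv 85: fwd; pos4(id33) recv 77: fwd
After round 3: 2 messages still in flight

Answer: 2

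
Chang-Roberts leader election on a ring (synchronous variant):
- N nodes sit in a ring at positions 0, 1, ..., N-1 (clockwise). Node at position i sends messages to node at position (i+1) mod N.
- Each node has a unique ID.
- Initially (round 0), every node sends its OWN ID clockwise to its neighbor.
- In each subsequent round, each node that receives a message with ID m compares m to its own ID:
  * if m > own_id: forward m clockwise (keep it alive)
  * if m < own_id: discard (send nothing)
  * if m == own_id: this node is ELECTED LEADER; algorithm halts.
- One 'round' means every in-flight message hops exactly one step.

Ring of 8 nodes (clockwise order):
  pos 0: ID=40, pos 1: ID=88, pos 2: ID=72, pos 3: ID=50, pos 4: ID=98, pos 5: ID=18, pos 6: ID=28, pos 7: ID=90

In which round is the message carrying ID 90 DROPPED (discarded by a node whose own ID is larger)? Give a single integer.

Answer: 5

Derivation:
Round 1: pos1(id88) recv 40: drop; pos2(id72) recv 88: fwd; pos3(id50) recv 72: fwd; pos4(id98) recv 50: drop; pos5(id18) recv 98: fwd; pos6(id28) recv 18: drop; pos7(id90) recv 28: drop; pos0(id40) recv 90: fwd
Round 2: pos3(id50) recv 88: fwd; pos4(id98) recv 72: drop; pos6(id28) recv 98: fwd; pos1(id88) recv 90: fwd
Round 3: pos4(id98) recv 88: drop; pos7(id90) recv 98: fwd; pos2(id72) recv 90: fwd
Round 4: pos0(id40) recv 98: fwd; pos3(id50) recv 90: fwd
Round 5: pos1(id88) recv 98: fwd; pos4(id98) recv 90: drop
Round 6: pos2(id72) recv 98: fwd
Round 7: pos3(id50) recv 98: fwd
Round 8: pos4(id98) recv 98: ELECTED
Message ID 90 originates at pos 7; dropped at pos 4 in round 5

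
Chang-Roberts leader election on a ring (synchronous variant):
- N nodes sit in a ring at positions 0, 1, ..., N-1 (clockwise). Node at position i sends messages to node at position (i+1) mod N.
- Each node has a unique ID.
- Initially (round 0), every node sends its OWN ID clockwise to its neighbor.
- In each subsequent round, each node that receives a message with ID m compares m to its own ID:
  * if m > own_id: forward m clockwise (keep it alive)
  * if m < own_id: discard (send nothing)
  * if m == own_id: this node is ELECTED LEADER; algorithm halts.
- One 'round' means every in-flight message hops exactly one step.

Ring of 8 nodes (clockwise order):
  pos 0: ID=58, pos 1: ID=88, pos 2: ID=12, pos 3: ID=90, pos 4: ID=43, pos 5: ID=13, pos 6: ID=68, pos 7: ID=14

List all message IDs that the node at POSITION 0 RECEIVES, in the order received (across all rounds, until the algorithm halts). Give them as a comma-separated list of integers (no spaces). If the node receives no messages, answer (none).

Answer: 14,68,90

Derivation:
Round 1: pos1(id88) recv 58: drop; pos2(id12) recv 88: fwd; pos3(id90) recv 12: drop; pos4(id43) recv 90: fwd; pos5(id13) recv 43: fwd; pos6(id68) recv 13: drop; pos7(id14) recv 68: fwd; pos0(id58) recv 14: drop
Round 2: pos3(id90) recv 88: drop; pos5(id13) recv 90: fwd; pos6(id68) recv 43: drop; pos0(id58) recv 68: fwd
Round 3: pos6(id68) recv 90: fwd; pos1(id88) recv 68: drop
Round 4: pos7(id14) recv 90: fwd
Round 5: pos0(id58) recv 90: fwd
Round 6: pos1(id88) recv 90: fwd
Round 7: pos2(id12) recv 90: fwd
Round 8: pos3(id90) recv 90: ELECTED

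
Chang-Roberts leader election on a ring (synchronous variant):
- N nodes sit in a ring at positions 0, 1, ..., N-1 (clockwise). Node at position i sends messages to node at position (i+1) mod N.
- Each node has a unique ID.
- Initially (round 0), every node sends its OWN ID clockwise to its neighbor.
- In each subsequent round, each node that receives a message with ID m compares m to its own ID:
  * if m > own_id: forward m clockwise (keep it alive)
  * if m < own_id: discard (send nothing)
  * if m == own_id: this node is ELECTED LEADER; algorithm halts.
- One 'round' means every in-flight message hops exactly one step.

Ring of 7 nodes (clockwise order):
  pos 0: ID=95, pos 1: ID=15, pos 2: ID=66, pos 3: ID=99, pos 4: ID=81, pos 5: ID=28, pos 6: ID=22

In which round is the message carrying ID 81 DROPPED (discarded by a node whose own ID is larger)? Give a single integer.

Answer: 3

Derivation:
Round 1: pos1(id15) recv 95: fwd; pos2(id66) recv 15: drop; pos3(id99) recv 66: drop; pos4(id81) recv 99: fwd; pos5(id28) recv 81: fwd; pos6(id22) recv 28: fwd; pos0(id95) recv 22: drop
Round 2: pos2(id66) recv 95: fwd; pos5(id28) recv 99: fwd; pos6(id22) recv 81: fwd; pos0(id95) recv 28: drop
Round 3: pos3(id99) recv 95: drop; pos6(id22) recv 99: fwd; pos0(id95) recv 81: drop
Round 4: pos0(id95) recv 99: fwd
Round 5: pos1(id15) recv 99: fwd
Round 6: pos2(id66) recv 99: fwd
Round 7: pos3(id99) recv 99: ELECTED
Message ID 81 originates at pos 4; dropped at pos 0 in round 3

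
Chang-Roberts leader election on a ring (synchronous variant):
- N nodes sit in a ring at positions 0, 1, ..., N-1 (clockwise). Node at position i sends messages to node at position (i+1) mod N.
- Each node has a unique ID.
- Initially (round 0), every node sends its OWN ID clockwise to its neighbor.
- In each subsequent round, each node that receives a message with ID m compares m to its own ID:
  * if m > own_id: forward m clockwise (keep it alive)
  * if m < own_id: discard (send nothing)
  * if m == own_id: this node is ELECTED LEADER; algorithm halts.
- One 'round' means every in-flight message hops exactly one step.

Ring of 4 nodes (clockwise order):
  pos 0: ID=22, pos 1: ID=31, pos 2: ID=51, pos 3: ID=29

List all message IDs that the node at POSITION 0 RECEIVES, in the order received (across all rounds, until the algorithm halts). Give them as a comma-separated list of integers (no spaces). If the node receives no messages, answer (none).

Answer: 29,51

Derivation:
Round 1: pos1(id31) recv 22: drop; pos2(id51) recv 31: drop; pos3(id29) recv 51: fwd; pos0(id22) recv 29: fwd
Round 2: pos0(id22) recv 51: fwd; pos1(id31) recv 29: drop
Round 3: pos1(id31) recv 51: fwd
Round 4: pos2(id51) recv 51: ELECTED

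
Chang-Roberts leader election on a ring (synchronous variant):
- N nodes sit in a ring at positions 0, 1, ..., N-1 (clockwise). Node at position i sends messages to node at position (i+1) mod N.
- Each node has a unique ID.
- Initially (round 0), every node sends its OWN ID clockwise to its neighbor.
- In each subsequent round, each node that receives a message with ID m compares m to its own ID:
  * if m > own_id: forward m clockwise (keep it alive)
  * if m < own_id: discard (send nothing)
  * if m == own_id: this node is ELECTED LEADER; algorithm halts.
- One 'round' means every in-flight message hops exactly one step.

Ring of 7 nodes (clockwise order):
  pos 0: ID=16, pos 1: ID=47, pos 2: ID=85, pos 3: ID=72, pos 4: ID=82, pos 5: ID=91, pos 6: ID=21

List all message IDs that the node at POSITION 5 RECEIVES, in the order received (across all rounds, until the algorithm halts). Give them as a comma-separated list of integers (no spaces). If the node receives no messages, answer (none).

Answer: 82,85,91

Derivation:
Round 1: pos1(id47) recv 16: drop; pos2(id85) recv 47: drop; pos3(id72) recv 85: fwd; pos4(id82) recv 72: drop; pos5(id91) recv 82: drop; pos6(id21) recv 91: fwd; pos0(id16) recv 21: fwd
Round 2: pos4(id82) recv 85: fwd; pos0(id16) recv 91: fwd; pos1(id47) recv 21: drop
Round 3: pos5(id91) recv 85: drop; pos1(id47) recv 91: fwd
Round 4: pos2(id85) recv 91: fwd
Round 5: pos3(id72) recv 91: fwd
Round 6: pos4(id82) recv 91: fwd
Round 7: pos5(id91) recv 91: ELECTED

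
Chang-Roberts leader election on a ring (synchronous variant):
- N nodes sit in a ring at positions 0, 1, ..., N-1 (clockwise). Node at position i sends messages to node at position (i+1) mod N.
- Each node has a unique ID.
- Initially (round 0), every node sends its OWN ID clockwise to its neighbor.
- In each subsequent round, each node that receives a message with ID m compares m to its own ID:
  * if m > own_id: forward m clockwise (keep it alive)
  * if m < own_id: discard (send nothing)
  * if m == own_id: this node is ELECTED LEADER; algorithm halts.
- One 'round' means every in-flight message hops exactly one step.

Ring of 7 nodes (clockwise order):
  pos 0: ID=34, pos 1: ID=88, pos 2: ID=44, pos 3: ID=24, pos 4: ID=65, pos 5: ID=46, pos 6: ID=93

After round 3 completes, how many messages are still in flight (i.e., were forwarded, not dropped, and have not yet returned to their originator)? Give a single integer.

Answer: 2

Derivation:
Round 1: pos1(id88) recv 34: drop; pos2(id44) recv 88: fwd; pos3(id24) recv 44: fwd; pos4(id65) recv 24: drop; pos5(id46) recv 65: fwd; pos6(id93) recv 46: drop; pos0(id34) recv 93: fwd
Round 2: pos3(id24) recv 88: fwd; pos4(id65) recv 44: drop; pos6(id93) recv 65: drop; pos1(id88) recv 93: fwd
Round 3: pos4(id65) recv 88: fwd; pos2(id44) recv 93: fwd
After round 3: 2 messages still in flight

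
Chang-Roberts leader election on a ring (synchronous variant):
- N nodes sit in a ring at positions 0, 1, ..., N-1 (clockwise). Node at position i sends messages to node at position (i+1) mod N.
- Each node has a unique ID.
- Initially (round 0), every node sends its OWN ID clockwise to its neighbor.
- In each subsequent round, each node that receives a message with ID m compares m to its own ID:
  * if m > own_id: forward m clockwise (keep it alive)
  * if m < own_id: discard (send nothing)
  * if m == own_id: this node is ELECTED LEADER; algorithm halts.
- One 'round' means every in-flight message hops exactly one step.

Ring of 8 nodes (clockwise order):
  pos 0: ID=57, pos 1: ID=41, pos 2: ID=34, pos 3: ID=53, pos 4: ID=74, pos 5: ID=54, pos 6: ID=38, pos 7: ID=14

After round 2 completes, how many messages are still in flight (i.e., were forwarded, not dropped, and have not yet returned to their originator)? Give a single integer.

Answer: 3

Derivation:
Round 1: pos1(id41) recv 57: fwd; pos2(id34) recv 41: fwd; pos3(id53) recv 34: drop; pos4(id74) recv 53: drop; pos5(id54) recv 74: fwd; pos6(id38) recv 54: fwd; pos7(id14) recv 38: fwd; pos0(id57) recv 14: drop
Round 2: pos2(id34) recv 57: fwd; pos3(id53) recv 41: drop; pos6(id38) recv 74: fwd; pos7(id14) recv 54: fwd; pos0(id57) recv 38: drop
After round 2: 3 messages still in flight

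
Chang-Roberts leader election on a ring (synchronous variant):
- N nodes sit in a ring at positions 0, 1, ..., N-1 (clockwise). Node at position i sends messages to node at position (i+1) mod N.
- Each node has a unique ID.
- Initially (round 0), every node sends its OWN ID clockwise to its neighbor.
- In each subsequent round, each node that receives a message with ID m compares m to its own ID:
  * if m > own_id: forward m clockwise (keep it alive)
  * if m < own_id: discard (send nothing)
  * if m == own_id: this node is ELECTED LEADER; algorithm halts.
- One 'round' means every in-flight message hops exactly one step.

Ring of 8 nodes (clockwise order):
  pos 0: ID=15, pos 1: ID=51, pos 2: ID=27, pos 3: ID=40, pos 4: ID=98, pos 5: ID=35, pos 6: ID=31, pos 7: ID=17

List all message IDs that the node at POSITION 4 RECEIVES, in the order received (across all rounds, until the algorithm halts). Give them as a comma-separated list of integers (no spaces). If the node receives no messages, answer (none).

Answer: 40,51,98

Derivation:
Round 1: pos1(id51) recv 15: drop; pos2(id27) recv 51: fwd; pos3(id40) recv 27: drop; pos4(id98) recv 40: drop; pos5(id35) recv 98: fwd; pos6(id31) recv 35: fwd; pos7(id17) recv 31: fwd; pos0(id15) recv 17: fwd
Round 2: pos3(id40) recv 51: fwd; pos6(id31) recv 98: fwd; pos7(id17) recv 35: fwd; pos0(id15) recv 31: fwd; pos1(id51) recv 17: drop
Round 3: pos4(id98) recv 51: drop; pos7(id17) recv 98: fwd; pos0(id15) recv 35: fwd; pos1(id51) recv 31: drop
Round 4: pos0(id15) recv 98: fwd; pos1(id51) recv 35: drop
Round 5: pos1(id51) recv 98: fwd
Round 6: pos2(id27) recv 98: fwd
Round 7: pos3(id40) recv 98: fwd
Round 8: pos4(id98) recv 98: ELECTED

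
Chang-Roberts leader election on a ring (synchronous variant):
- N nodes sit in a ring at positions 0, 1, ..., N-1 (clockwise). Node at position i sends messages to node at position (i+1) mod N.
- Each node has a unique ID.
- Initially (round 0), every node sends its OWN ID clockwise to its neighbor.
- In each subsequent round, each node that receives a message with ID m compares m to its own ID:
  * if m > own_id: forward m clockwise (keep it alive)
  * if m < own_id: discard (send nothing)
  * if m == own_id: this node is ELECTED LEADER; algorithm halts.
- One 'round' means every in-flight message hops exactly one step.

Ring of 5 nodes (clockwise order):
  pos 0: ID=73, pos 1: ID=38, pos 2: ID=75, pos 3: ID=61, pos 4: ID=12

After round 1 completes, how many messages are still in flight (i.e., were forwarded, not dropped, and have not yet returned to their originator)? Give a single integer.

Round 1: pos1(id38) recv 73: fwd; pos2(id75) recv 38: drop; pos3(id61) recv 75: fwd; pos4(id12) recv 61: fwd; pos0(id73) recv 12: drop
After round 1: 3 messages still in flight

Answer: 3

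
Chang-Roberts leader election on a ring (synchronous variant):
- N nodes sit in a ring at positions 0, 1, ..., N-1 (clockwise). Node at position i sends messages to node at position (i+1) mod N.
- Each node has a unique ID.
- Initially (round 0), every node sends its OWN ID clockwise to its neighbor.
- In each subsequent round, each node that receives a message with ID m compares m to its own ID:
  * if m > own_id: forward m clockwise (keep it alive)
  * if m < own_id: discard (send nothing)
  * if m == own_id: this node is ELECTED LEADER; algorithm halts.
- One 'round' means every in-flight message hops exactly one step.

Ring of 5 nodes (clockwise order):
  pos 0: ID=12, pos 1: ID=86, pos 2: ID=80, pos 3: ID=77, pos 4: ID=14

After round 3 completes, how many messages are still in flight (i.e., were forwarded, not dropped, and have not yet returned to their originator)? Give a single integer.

Answer: 2

Derivation:
Round 1: pos1(id86) recv 12: drop; pos2(id80) recv 86: fwd; pos3(id77) recv 80: fwd; pos4(id14) recv 77: fwd; pos0(id12) recv 14: fwd
Round 2: pos3(id77) recv 86: fwd; pos4(id14) recv 80: fwd; pos0(id12) recv 77: fwd; pos1(id86) recv 14: drop
Round 3: pos4(id14) recv 86: fwd; pos0(id12) recv 80: fwd; pos1(id86) recv 77: drop
After round 3: 2 messages still in flight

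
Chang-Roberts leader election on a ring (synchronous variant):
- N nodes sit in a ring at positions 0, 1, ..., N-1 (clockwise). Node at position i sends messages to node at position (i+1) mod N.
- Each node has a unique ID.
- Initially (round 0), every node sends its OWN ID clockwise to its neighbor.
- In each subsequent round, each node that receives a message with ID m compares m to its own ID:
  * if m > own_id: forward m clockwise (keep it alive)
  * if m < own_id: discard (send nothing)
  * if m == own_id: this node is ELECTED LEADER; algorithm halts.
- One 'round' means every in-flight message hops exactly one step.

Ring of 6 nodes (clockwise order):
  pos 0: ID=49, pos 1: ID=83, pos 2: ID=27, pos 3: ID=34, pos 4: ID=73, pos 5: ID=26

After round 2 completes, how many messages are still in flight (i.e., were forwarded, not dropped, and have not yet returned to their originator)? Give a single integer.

Round 1: pos1(id83) recv 49: drop; pos2(id27) recv 83: fwd; pos3(id34) recv 27: drop; pos4(id73) recv 34: drop; pos5(id26) recv 73: fwd; pos0(id49) recv 26: drop
Round 2: pos3(id34) recv 83: fwd; pos0(id49) recv 73: fwd
After round 2: 2 messages still in flight

Answer: 2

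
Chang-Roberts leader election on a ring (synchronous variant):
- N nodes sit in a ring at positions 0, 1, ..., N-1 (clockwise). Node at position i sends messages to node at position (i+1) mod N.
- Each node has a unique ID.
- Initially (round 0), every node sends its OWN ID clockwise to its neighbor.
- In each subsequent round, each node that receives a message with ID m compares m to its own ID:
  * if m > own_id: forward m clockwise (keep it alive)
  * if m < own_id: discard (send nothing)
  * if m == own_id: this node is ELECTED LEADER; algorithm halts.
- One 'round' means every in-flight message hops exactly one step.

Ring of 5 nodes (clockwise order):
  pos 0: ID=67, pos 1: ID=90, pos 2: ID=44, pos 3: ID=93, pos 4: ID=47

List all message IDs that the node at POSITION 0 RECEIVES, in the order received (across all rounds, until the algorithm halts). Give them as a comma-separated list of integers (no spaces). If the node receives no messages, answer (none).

Round 1: pos1(id90) recv 67: drop; pos2(id44) recv 90: fwd; pos3(id93) recv 44: drop; pos4(id47) recv 93: fwd; pos0(id67) recv 47: drop
Round 2: pos3(id93) recv 90: drop; pos0(id67) recv 93: fwd
Round 3: pos1(id90) recv 93: fwd
Round 4: pos2(id44) recv 93: fwd
Round 5: pos3(id93) recv 93: ELECTED

Answer: 47,93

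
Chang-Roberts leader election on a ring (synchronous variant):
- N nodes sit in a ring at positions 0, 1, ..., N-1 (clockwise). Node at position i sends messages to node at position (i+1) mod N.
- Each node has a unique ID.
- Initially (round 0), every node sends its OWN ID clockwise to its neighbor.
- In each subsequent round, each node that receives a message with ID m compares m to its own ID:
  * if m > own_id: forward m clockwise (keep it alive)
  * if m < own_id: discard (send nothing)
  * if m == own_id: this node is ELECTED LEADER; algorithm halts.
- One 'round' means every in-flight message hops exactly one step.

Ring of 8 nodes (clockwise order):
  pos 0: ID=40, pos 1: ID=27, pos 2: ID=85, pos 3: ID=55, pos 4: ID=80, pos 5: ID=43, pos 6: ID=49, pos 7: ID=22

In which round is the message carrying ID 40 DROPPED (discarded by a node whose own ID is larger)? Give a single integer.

Round 1: pos1(id27) recv 40: fwd; pos2(id85) recv 27: drop; pos3(id55) recv 85: fwd; pos4(id80) recv 55: drop; pos5(id43) recv 80: fwd; pos6(id49) recv 43: drop; pos7(id22) recv 49: fwd; pos0(id40) recv 22: drop
Round 2: pos2(id85) recv 40: drop; pos4(id80) recv 85: fwd; pos6(id49) recv 80: fwd; pos0(id40) recv 49: fwd
Round 3: pos5(id43) recv 85: fwd; pos7(id22) recv 80: fwd; pos1(id27) recv 49: fwd
Round 4: pos6(id49) recv 85: fwd; pos0(id40) recv 80: fwd; pos2(id85) recv 49: drop
Round 5: pos7(id22) recv 85: fwd; pos1(id27) recv 80: fwd
Round 6: pos0(id40) recv 85: fwd; pos2(id85) recv 80: drop
Round 7: pos1(id27) recv 85: fwd
Round 8: pos2(id85) recv 85: ELECTED
Message ID 40 originates at pos 0; dropped at pos 2 in round 2

Answer: 2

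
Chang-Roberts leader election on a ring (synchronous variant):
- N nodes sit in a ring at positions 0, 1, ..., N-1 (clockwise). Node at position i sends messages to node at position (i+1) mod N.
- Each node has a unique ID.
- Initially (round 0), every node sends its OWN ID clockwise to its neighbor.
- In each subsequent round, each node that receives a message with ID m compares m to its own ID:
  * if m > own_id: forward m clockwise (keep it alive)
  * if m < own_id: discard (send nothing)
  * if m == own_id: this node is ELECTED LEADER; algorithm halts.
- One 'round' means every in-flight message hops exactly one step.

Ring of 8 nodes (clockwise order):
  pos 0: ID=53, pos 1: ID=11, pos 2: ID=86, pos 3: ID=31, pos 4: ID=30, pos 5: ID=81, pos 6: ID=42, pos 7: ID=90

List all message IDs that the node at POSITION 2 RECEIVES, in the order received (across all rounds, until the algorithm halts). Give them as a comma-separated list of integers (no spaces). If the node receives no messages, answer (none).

Round 1: pos1(id11) recv 53: fwd; pos2(id86) recv 11: drop; pos3(id31) recv 86: fwd; pos4(id30) recv 31: fwd; pos5(id81) recv 30: drop; pos6(id42) recv 81: fwd; pos7(id90) recv 42: drop; pos0(id53) recv 90: fwd
Round 2: pos2(id86) recv 53: drop; pos4(id30) recv 86: fwd; pos5(id81) recv 31: drop; pos7(id90) recv 81: drop; pos1(id11) recv 90: fwd
Round 3: pos5(id81) recv 86: fwd; pos2(id86) recv 90: fwd
Round 4: pos6(id42) recv 86: fwd; pos3(id31) recv 90: fwd
Round 5: pos7(id90) recv 86: drop; pos4(id30) recv 90: fwd
Round 6: pos5(id81) recv 90: fwd
Round 7: pos6(id42) recv 90: fwd
Round 8: pos7(id90) recv 90: ELECTED

Answer: 11,53,90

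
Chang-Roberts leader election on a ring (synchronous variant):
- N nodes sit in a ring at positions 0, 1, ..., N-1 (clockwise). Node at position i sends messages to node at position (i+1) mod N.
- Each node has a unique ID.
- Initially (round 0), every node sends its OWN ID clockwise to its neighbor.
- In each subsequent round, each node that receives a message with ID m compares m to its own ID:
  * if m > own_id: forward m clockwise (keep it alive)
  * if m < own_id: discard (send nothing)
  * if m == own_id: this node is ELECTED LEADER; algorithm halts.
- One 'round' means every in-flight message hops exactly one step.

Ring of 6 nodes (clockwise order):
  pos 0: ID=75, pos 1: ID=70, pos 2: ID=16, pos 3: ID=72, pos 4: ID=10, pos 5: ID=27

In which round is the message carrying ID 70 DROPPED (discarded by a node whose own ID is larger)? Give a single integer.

Round 1: pos1(id70) recv 75: fwd; pos2(id16) recv 70: fwd; pos3(id72) recv 16: drop; pos4(id10) recv 72: fwd; pos5(id27) recv 10: drop; pos0(id75) recv 27: drop
Round 2: pos2(id16) recv 75: fwd; pos3(id72) recv 70: drop; pos5(id27) recv 72: fwd
Round 3: pos3(id72) recv 75: fwd; pos0(id75) recv 72: drop
Round 4: pos4(id10) recv 75: fwd
Round 5: pos5(id27) recv 75: fwd
Round 6: pos0(id75) recv 75: ELECTED
Message ID 70 originates at pos 1; dropped at pos 3 in round 2

Answer: 2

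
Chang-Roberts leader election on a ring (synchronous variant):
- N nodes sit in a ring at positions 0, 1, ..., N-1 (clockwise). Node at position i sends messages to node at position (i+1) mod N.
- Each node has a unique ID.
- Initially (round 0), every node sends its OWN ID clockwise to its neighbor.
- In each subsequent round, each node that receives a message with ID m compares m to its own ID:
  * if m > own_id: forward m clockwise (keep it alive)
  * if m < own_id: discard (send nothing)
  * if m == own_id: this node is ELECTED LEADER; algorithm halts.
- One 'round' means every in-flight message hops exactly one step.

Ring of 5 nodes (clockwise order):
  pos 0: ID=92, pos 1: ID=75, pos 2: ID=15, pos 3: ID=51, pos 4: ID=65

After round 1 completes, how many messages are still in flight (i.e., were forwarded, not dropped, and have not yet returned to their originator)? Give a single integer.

Answer: 2

Derivation:
Round 1: pos1(id75) recv 92: fwd; pos2(id15) recv 75: fwd; pos3(id51) recv 15: drop; pos4(id65) recv 51: drop; pos0(id92) recv 65: drop
After round 1: 2 messages still in flight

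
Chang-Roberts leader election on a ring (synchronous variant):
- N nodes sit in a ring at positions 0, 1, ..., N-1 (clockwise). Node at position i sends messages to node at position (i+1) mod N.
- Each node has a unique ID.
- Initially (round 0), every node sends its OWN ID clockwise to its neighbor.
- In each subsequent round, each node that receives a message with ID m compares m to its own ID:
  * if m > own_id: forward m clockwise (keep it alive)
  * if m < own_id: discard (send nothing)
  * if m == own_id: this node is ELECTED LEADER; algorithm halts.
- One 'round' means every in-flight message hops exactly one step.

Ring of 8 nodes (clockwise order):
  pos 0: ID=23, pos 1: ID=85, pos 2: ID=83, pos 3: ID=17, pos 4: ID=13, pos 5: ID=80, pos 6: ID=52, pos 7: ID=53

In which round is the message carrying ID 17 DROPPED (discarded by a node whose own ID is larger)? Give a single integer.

Round 1: pos1(id85) recv 23: drop; pos2(id83) recv 85: fwd; pos3(id17) recv 83: fwd; pos4(id13) recv 17: fwd; pos5(id80) recv 13: drop; pos6(id52) recv 80: fwd; pos7(id53) recv 52: drop; pos0(id23) recv 53: fwd
Round 2: pos3(id17) recv 85: fwd; pos4(id13) recv 83: fwd; pos5(id80) recv 17: drop; pos7(id53) recv 80: fwd; pos1(id85) recv 53: drop
Round 3: pos4(id13) recv 85: fwd; pos5(id80) recv 83: fwd; pos0(id23) recv 80: fwd
Round 4: pos5(id80) recv 85: fwd; pos6(id52) recv 83: fwd; pos1(id85) recv 80: drop
Round 5: pos6(id52) recv 85: fwd; pos7(id53) recv 83: fwd
Round 6: pos7(id53) recv 85: fwd; pos0(id23) recv 83: fwd
Round 7: pos0(id23) recv 85: fwd; pos1(id85) recv 83: drop
Round 8: pos1(id85) recv 85: ELECTED
Message ID 17 originates at pos 3; dropped at pos 5 in round 2

Answer: 2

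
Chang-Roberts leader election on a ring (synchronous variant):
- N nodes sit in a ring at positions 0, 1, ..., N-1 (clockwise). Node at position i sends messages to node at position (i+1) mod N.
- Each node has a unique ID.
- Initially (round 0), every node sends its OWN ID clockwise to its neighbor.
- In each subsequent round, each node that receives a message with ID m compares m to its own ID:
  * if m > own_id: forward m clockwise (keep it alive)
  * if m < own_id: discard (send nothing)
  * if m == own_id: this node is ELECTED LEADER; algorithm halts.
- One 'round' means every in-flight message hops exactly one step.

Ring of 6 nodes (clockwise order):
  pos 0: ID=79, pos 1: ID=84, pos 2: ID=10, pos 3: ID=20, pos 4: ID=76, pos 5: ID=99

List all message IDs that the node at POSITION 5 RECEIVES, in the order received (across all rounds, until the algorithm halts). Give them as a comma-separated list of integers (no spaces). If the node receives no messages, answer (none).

Answer: 76,84,99

Derivation:
Round 1: pos1(id84) recv 79: drop; pos2(id10) recv 84: fwd; pos3(id20) recv 10: drop; pos4(id76) recv 20: drop; pos5(id99) recv 76: drop; pos0(id79) recv 99: fwd
Round 2: pos3(id20) recv 84: fwd; pos1(id84) recv 99: fwd
Round 3: pos4(id76) recv 84: fwd; pos2(id10) recv 99: fwd
Round 4: pos5(id99) recv 84: drop; pos3(id20) recv 99: fwd
Round 5: pos4(id76) recv 99: fwd
Round 6: pos5(id99) recv 99: ELECTED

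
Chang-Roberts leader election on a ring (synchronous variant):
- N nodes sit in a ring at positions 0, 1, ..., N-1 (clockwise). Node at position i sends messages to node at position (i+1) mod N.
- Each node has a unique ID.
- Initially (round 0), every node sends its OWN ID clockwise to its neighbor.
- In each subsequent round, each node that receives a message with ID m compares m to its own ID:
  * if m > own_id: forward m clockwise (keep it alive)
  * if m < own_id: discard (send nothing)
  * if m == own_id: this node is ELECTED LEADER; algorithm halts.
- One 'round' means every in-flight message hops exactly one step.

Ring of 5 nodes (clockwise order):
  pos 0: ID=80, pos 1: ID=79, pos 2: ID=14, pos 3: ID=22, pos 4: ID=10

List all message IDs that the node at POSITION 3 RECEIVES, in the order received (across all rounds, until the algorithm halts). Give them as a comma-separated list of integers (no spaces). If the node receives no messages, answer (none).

Round 1: pos1(id79) recv 80: fwd; pos2(id14) recv 79: fwd; pos3(id22) recv 14: drop; pos4(id10) recv 22: fwd; pos0(id80) recv 10: drop
Round 2: pos2(id14) recv 80: fwd; pos3(id22) recv 79: fwd; pos0(id80) recv 22: drop
Round 3: pos3(id22) recv 80: fwd; pos4(id10) recv 79: fwd
Round 4: pos4(id10) recv 80: fwd; pos0(id80) recv 79: drop
Round 5: pos0(id80) recv 80: ELECTED

Answer: 14,79,80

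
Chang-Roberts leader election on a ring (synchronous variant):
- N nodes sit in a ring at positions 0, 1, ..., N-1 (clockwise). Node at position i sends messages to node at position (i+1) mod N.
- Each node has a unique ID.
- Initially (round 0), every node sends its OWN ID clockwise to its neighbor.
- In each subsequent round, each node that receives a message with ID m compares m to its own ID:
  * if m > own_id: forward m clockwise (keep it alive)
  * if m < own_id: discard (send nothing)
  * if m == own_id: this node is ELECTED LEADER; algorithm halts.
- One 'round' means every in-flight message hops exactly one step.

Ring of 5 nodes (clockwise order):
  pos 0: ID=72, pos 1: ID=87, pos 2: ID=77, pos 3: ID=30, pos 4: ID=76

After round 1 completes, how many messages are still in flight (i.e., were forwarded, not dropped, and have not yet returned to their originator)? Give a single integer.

Answer: 3

Derivation:
Round 1: pos1(id87) recv 72: drop; pos2(id77) recv 87: fwd; pos3(id30) recv 77: fwd; pos4(id76) recv 30: drop; pos0(id72) recv 76: fwd
After round 1: 3 messages still in flight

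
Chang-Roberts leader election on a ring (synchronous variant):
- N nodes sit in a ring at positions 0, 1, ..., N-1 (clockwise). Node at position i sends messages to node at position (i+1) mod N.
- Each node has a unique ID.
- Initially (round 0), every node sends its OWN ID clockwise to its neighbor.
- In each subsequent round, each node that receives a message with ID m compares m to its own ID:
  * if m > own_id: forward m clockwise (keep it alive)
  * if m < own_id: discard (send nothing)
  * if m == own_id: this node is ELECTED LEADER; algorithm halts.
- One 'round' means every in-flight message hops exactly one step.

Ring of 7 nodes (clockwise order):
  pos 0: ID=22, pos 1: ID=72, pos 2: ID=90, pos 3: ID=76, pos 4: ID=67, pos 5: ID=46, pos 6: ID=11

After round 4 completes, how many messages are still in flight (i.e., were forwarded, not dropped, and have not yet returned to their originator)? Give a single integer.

Answer: 2

Derivation:
Round 1: pos1(id72) recv 22: drop; pos2(id90) recv 72: drop; pos3(id76) recv 90: fwd; pos4(id67) recv 76: fwd; pos5(id46) recv 67: fwd; pos6(id11) recv 46: fwd; pos0(id22) recv 11: drop
Round 2: pos4(id67) recv 90: fwd; pos5(id46) recv 76: fwd; pos6(id11) recv 67: fwd; pos0(id22) recv 46: fwd
Round 3: pos5(id46) recv 90: fwd; pos6(id11) recv 76: fwd; pos0(id22) recv 67: fwd; pos1(id72) recv 46: drop
Round 4: pos6(id11) recv 90: fwd; pos0(id22) recv 76: fwd; pos1(id72) recv 67: drop
After round 4: 2 messages still in flight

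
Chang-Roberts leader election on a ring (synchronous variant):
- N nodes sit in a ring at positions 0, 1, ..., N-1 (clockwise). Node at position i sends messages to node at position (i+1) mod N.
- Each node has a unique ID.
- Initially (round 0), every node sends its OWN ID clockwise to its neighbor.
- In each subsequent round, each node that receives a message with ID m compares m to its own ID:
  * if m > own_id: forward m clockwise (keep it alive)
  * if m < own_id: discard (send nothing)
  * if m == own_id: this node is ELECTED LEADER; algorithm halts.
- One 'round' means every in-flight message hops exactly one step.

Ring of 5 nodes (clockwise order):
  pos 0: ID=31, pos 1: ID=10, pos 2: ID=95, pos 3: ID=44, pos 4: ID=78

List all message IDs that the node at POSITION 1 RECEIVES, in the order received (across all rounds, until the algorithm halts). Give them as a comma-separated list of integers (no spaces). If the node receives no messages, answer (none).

Answer: 31,78,95

Derivation:
Round 1: pos1(id10) recv 31: fwd; pos2(id95) recv 10: drop; pos3(id44) recv 95: fwd; pos4(id78) recv 44: drop; pos0(id31) recv 78: fwd
Round 2: pos2(id95) recv 31: drop; pos4(id78) recv 95: fwd; pos1(id10) recv 78: fwd
Round 3: pos0(id31) recv 95: fwd; pos2(id95) recv 78: drop
Round 4: pos1(id10) recv 95: fwd
Round 5: pos2(id95) recv 95: ELECTED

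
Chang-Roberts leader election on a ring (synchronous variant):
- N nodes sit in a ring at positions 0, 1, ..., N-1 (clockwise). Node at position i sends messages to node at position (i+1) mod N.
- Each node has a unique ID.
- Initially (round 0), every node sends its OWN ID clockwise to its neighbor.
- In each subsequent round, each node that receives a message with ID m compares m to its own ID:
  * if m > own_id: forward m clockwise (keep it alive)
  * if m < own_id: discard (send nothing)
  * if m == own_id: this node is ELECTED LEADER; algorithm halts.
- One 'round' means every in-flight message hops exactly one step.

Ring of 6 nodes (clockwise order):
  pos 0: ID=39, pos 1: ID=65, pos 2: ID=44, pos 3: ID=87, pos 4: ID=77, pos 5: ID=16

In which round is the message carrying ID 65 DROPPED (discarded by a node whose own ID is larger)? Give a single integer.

Round 1: pos1(id65) recv 39: drop; pos2(id44) recv 65: fwd; pos3(id87) recv 44: drop; pos4(id77) recv 87: fwd; pos5(id16) recv 77: fwd; pos0(id39) recv 16: drop
Round 2: pos3(id87) recv 65: drop; pos5(id16) recv 87: fwd; pos0(id39) recv 77: fwd
Round 3: pos0(id39) recv 87: fwd; pos1(id65) recv 77: fwd
Round 4: pos1(id65) recv 87: fwd; pos2(id44) recv 77: fwd
Round 5: pos2(id44) recv 87: fwd; pos3(id87) recv 77: drop
Round 6: pos3(id87) recv 87: ELECTED
Message ID 65 originates at pos 1; dropped at pos 3 in round 2

Answer: 2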